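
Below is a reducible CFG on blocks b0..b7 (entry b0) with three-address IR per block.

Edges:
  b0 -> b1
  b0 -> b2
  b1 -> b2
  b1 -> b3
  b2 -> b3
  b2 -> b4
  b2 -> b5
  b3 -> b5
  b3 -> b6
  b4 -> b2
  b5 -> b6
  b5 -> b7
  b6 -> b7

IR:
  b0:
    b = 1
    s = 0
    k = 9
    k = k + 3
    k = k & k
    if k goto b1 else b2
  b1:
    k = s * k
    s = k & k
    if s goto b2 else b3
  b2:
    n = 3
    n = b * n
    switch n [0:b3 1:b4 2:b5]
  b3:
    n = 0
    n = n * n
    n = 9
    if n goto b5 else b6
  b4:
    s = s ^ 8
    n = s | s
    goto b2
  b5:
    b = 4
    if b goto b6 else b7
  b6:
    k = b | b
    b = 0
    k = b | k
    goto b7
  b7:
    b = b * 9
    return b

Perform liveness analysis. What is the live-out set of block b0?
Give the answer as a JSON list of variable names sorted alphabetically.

Answer: ["b", "k", "s"]

Derivation:
def/use:
  b0: def={b,k,s} ue=∅
  b1: def={k,s} ue={k,s}
  b2: def={n} ue={b}
  b3: def={n} ue=∅
  b4: def={n,s} ue={s}
  b5: def={b} ue=∅
  b6: def={b,k} ue={b}
  b7: def={b} ue={b}

Backward fixpoint:
  b0 li=∅ lo={b,k,s}
  b1 li={b,k,s} lo={b,s}
  b2 li={b,s} lo={b,s}
  b3 li={b} lo={b}
  b4 li={b,s} lo={b,s}
  b5 li=∅ lo={b}
  b6 li={b} lo={b}
  b7 li={b} lo=∅

live-out(b0) = ["b", "k", "s"]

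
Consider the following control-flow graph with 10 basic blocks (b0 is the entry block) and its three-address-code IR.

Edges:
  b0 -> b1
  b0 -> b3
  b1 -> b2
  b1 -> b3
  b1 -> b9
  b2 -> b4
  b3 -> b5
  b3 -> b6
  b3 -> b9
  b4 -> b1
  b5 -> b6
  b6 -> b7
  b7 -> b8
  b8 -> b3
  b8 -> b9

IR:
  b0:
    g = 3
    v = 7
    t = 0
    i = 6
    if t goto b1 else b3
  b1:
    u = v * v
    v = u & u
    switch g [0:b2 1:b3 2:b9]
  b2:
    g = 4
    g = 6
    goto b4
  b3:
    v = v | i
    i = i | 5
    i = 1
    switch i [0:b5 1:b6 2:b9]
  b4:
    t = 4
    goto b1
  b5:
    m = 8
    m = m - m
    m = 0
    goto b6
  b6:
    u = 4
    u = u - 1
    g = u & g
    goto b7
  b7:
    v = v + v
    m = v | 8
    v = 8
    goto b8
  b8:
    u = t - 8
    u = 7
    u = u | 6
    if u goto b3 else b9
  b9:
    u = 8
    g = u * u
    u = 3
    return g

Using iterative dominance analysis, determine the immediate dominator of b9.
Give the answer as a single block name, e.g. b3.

Answer: b0

Derivation:
idom tree: b1←b0 b2←b1 b3←b0 b4←b2 b5←b3 b6←b3 b7←b6 b8←b7 b9←b0
Dom at joins:
  b1: preds {b0,b4}: {b0} ∩ {b0,b1,b2,b4} = {b0}; idom=b0
  b3: preds {b0,b1,b8}: {b0} ∩ {b0,b1} ∩ {b0,b3,b6,b7,b8} = {b0}; idom=b0
  b6: preds {b3,b5}: {b0,b3} ∩ {b0,b3,b5} = {b0,b3}; idom=b3
  b9: preds {b1,b3,b8}: {b0,b1} ∩ {b0,b3} ∩ {b0,b3,b6,b7,b8} = {b0}; idom=b0

idom(b9) = b0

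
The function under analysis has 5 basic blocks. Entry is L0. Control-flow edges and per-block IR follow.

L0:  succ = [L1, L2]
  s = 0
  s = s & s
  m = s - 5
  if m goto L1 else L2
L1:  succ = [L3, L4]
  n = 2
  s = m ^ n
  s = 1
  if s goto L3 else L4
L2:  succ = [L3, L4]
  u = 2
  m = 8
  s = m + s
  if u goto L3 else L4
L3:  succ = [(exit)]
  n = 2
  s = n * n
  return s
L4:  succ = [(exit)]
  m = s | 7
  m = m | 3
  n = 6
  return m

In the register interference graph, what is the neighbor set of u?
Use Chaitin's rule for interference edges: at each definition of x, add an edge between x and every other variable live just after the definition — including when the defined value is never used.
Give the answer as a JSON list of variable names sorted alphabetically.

def/use:
  L0: def={m,s} ue=∅
  L1: def={n,s} ue={m}
  L2: def={m,s,u} ue={s}
  L3: def={n,s} ue=∅
  L4: def={m,n} ue={s}

Liveness:
  live L0: ∅→{m,s}
  live L1: {m}→{s}
  live L2: {s}→{s}
  live L3: ∅→∅
  live L4: {s}→∅

Conflict graph:
  m: {n,s,u}
  n: {m}
  s: {m,u}
  u: {m,s}

N(u) = ["m", "s"]

Answer: ["m", "s"]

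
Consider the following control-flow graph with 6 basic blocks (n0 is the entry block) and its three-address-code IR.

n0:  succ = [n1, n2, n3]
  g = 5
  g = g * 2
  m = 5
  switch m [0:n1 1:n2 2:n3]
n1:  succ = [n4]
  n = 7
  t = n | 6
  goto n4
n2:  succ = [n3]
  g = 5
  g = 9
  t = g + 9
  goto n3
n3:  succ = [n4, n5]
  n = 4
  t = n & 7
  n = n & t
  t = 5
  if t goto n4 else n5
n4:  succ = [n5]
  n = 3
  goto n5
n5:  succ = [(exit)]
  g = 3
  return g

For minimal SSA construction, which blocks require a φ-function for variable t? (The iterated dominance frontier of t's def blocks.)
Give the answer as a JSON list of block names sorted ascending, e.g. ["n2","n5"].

idom tree: n1←n0 n2←n0 n3←n0 n4←n0 n5←n0
Join-block Dom:
  n3: preds {n0,n2}: {n0} ∩ {n0,n2} = {n0}; idom=n0
  n4: preds {n1,n3}: {n0,n1} ∩ {n0,n3} = {n0}; idom=n0
  n5: preds {n3,n4}: {n0,n3} ∩ {n0,n4} = {n0}; idom=n0

DF derivation:
  join n3 pred n0: · stop@n0
  join n3 pred n2: n2 stop@n0
  join n4 pred n1: n1 stop@n0
  join n4 pred n3: n3 stop@n0
  join n5 pred n3: n3 stop@n0
  join n5 pred n4: n4 stop@n0
  n0: DF=∅
  n1: DF={n4}
  n2: DF={n3}
  n3: DF={n4,n5}
  n4: DF={n5}
  n5: DF=∅

φ for t: defs {n1,n2,n3}
  DF⁺ = {n3,n4,n5}

Answer: ["n3", "n4", "n5"]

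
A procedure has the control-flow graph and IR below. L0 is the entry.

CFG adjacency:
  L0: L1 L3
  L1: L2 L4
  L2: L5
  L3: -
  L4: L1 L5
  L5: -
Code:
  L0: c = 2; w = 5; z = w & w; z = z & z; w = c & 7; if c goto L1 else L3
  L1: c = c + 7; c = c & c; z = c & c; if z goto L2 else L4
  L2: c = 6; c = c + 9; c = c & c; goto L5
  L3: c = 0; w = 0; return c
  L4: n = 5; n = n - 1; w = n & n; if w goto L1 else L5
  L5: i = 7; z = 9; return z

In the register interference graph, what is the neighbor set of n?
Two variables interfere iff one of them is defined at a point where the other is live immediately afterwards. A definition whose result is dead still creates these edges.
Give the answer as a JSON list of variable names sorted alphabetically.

Answer: ["c"]

Analysis:
Per-block:
  L0: def={c,w,z} ue=∅
  L1: def={c,z} ue={c}
  L2: def={c} ue=∅
  L3: def={c,w} ue=∅
  L4: def={n,w} ue=∅
  L5: def={i,z} ue=∅

Liveness:
  live L0: ∅→{c}
  live L1: {c}→{c}
  live L2: ∅→∅
  live L3: ∅→∅
  live L4: {c}→{c}
  live L5: ∅→∅

Interfere edges:
  c: {n,w,z}
  i: ∅
  n: {c}
  w: {c}
  z: {c}

N(n) = ["c"]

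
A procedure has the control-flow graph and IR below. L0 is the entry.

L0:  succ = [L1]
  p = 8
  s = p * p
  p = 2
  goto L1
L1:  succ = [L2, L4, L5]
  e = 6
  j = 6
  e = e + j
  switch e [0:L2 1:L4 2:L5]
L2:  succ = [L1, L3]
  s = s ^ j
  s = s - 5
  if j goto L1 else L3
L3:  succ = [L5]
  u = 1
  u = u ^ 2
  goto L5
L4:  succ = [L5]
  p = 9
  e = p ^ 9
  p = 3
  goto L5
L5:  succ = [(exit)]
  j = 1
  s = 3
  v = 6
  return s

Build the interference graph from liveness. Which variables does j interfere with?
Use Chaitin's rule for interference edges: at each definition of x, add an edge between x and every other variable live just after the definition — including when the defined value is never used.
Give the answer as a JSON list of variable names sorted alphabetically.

Block summaries:
  L0: {p,s} / ∅
  L1: {e,j} / ∅
  L2: {s} / {j,s}
  L3: {u} / ∅
  L4: {e,p} / ∅
  L5: {j,s,v} / ∅

Live sets:
  live L0: ∅→{s}
  live L1: {s}→{j,s}
  live L2: {j,s}→{s}
  live L3: ∅→∅
  live L4: ∅→∅
  live L5: ∅→∅

Conflict graph:
  e↔{j,s}
  j↔{e,s}
  p↔{s}
  s↔{e,j,p,v}
  u↔∅
  v↔{s}

N(j) = ["e", "s"]

Answer: ["e", "s"]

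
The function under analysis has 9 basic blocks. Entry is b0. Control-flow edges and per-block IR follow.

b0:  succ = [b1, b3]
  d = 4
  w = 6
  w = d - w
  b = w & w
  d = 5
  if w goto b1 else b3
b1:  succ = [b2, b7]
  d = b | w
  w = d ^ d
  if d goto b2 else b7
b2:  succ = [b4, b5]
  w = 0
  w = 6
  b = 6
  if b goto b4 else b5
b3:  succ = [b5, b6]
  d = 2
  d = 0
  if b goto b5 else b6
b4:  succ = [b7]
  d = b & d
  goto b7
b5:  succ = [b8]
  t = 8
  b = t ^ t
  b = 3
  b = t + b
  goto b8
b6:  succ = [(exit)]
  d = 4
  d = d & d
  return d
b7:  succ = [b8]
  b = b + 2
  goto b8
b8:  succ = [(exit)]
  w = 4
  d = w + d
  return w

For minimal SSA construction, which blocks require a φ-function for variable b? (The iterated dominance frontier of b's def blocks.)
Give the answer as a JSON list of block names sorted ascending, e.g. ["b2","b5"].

Answer: ["b5", "b7", "b8"]

Derivation:
idom tree: b1←b0 b2←b1 b3←b0 b4←b2 b5←b0 b6←b3 b7←b1 b8←b0
Dom∩ at merges:
  b5: preds {b2,b3}: {b0,b1,b2} ∩ {b0,b3} = {b0}; idom=b0
  b7: preds {b1,b4}: {b0,b1} ∩ {b0,b1,b2,b4} = {b0,b1}; idom=b1
  b8: preds {b5,b7}: {b0,b5} ∩ {b0,b1,b7} = {b0}; idom=b0

DF derivation:
  b5←b2: walk b2→b1 to b0
  b5←b3: walk b3 to b0
  b7←b1: walk · to b1
  b7←b4: walk b4→b2 to b1
  b8←b5: walk b5 to b0
  b8←b7: walk b7→b1 to b0
  b0 → ∅
  b1 → {b5,b8}
  b2 → {b5,b7}
  b3 → {b5}
  b4 → {b7}
  b5 → {b8}
  b6 → ∅
  b7 → {b8}
  b8 → ∅

φ for b: defs {b0,b2,b5,b7}
  DF⁺ = {b5,b7,b8}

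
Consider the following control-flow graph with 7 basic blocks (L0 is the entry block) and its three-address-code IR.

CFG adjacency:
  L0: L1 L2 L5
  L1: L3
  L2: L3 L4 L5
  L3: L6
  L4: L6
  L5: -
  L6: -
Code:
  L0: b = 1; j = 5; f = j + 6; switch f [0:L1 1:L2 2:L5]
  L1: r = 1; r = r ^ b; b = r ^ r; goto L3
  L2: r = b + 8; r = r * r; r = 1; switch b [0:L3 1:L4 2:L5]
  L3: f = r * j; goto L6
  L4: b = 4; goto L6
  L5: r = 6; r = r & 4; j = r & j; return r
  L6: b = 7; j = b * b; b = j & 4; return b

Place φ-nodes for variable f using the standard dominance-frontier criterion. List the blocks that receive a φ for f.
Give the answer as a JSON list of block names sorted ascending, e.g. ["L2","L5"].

idom tree: L1←L0 L2←L0 L3←L0 L4←L2 L5←L0 L6←L0
Join-block Dom:
  L3: preds {L1,L2}: {L0,L1} ∩ {L0,L2} = {L0}; idom=L0
  L5: preds {L0,L2}: {L0} ∩ {L0,L2} = {L0}; idom=L0
  L6: preds {L3,L4}: {L0,L3} ∩ {L0,L2,L4} = {L0}; idom=L0

Frontier:
  L3←L1: walk L1 to L0
  L3←L2: walk L2 to L0
  L5←L0: walk · to L0
  L5←L2: walk L2 to L0
  L6←L3: walk L3 to L0
  L6←L4: walk L4→L2 to L0
  DF(L0)=∅
  DF(L1)={L3}
  DF(L2)={L3,L5,L6}
  DF(L3)={L6}
  DF(L4)={L6}
  DF(L5)=∅
  DF(L6)=∅

φ for f: defs {L0,L3}
  DF⁺ = {L6}

Answer: ["L6"]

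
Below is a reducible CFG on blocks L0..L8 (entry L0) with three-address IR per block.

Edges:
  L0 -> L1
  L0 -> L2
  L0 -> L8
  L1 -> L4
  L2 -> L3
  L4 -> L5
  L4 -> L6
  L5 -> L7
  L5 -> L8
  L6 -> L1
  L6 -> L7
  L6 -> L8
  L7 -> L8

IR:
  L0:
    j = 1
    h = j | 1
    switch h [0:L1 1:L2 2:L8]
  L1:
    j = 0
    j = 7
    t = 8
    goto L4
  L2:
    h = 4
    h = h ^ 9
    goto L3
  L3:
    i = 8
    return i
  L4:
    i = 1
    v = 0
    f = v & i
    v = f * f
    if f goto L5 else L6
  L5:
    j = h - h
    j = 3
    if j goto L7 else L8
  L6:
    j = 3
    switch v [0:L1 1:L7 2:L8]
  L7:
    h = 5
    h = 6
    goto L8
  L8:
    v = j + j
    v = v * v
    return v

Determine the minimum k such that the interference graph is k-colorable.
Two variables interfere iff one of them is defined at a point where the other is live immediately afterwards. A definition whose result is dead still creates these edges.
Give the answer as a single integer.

def/use:
  L0: {h,j} / ∅
  L1: {j,t} / ∅
  L2: {h} / ∅
  L3: {i} / ∅
  L4: {f,i,v} / ∅
  L5: {j} / {h}
  L6: {j} / {v}
  L7: {h} / ∅
  L8: {v} / {j}

Backward fixpoint:
  live L0: ∅→{h,j}
  live L1: {h}→{h}
  live L2: ∅→∅
  live L3: ∅→∅
  live L4: {h}→{h,v}
  live L5: {h}→{j}
  live L6: {h,v}→{h,j}
  live L7: {j}→{j}
  live L8: {j}→∅

Interference:
  f — {h,v}
  h — {f,i,j,t,v}
  i — {h,v}
  j — {h,v}
  t — {h}
  v — {f,h,i,j}

Colouring:
  clique {f,h,v} ⇒ need ≥ 3
  3-colouring: c0={h}  c1={t,v}  c2={f,i,j}
  χ = 3

Answer: 3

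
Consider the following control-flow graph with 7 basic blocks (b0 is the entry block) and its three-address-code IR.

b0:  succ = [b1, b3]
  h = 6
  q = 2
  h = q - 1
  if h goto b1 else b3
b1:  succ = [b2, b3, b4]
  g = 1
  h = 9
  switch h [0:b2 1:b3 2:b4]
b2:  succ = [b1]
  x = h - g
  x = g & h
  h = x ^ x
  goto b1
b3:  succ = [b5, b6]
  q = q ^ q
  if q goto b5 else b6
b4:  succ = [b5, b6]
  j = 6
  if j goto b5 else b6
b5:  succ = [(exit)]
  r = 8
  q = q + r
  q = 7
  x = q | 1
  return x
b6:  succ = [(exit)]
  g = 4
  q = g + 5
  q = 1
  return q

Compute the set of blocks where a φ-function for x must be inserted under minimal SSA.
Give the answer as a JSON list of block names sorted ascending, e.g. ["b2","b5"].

Answer: ["b1", "b3", "b5", "b6"]

Working:
idom tree: b1←b0 b2←b1 b3←b0 b4←b1 b5←b0 b6←b0
Dom∩ at merges:
  b1: preds {b0,b2}: {b0} ∩ {b0,b1,b2} = {b0}; idom=b0
  b3: preds {b0,b1}: {b0} ∩ {b0,b1} = {b0}; idom=b0
  b5: preds {b3,b4}: {b0,b3} ∩ {b0,b1,b4} = {b0}; idom=b0
  b6: preds {b3,b4}: {b0,b3} ∩ {b0,b1,b4} = {b0}; idom=b0

DF derivation:
  b1←b0: walk · to b0
  b1←b2: walk b2→b1 to b0
  b3←b0: walk · to b0
  b3←b1: walk b1 to b0
  b5←b3: walk b3 to b0
  b5←b4: walk b4→b1 to b0
  b6←b3: walk b3 to b0
  b6←b4: walk b4→b1 to b0
  b0: DF=∅
  b1: DF={b1,b3,b5,b6}
  b2: DF={b1}
  b3: DF={b5,b6}
  b4: DF={b5,b6}
  b5: DF=∅
  b6: DF=∅

φ for x: defs {b2,b5}
  DF⁺ = {b1,b3,b5,b6}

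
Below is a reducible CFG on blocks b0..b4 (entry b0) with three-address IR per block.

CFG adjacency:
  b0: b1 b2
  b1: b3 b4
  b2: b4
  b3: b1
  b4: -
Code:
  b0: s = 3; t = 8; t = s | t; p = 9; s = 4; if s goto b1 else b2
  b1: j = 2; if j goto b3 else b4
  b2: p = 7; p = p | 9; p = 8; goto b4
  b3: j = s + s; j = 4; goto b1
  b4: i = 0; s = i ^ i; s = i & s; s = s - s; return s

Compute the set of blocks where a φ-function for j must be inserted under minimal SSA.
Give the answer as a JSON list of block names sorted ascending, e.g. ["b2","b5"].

idom tree: b1←b0 b2←b0 b3←b1 b4←b0
Dom∩ at merges:
  b1: preds {b0,b3}: {b0} ∩ {b0,b1,b3} = {b0}; idom=b0
  b4: preds {b1,b2}: {b0,b1} ∩ {b0,b2} = {b0}; idom=b0

DF derivation:
  b1←b0: walk · to b0
  b1←b3: walk b3→b1 to b0
  b4←b1: walk b1 to b0
  b4←b2: walk b2 to b0
  b0: DF=∅
  b1: DF={b1,b4}
  b2: DF={b4}
  b3: DF={b1}
  b4: DF=∅

φ for j: defs {b1,b3}
  DF⁺ = {b1,b4}

Answer: ["b1", "b4"]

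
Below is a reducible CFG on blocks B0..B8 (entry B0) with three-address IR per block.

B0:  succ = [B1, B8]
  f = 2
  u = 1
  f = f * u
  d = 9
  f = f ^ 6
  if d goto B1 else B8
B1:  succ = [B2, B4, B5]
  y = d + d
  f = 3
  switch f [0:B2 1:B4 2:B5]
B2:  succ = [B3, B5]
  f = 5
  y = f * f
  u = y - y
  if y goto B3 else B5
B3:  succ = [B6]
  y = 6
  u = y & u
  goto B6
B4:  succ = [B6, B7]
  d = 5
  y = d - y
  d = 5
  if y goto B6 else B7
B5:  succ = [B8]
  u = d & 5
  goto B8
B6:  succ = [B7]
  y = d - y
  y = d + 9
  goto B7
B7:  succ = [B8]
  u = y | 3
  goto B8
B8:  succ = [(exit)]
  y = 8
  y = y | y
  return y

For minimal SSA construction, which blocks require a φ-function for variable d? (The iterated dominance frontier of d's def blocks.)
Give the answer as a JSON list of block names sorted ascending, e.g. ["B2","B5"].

idom tree: B1←B0 B2←B1 B3←B2 B4←B1 B5←B1 B6←B1 B7←B1 B8←B0
Dom at joins:
  B5: preds {B1,B2}: {B0,B1} ∩ {B0,B1,B2} = {B0,B1}; idom=B1
  B6: preds {B3,B4}: {B0,B1,B2,B3} ∩ {B0,B1,B4} = {B0,B1}; idom=B1
  B7: preds {B4,B6}: {B0,B1,B4} ∩ {B0,B1,B6} = {B0,B1}; idom=B1
  B8: preds {B0,B5,B7}: {B0} ∩ {B0,B1,B5} ∩ {B0,B1,B7} = {B0}; idom=B0

DF derivation:
  B5←B1: walk · to B1
  B5←B2: walk B2 to B1
  B6←B3: walk B3→B2 to B1
  B6←B4: walk B4 to B1
  B7←B4: walk B4 to B1
  B7←B6: walk B6 to B1
  B8←B0: walk · to B0
  B8←B5: walk B5→B1 to B0
  B8←B7: walk B7→B1 to B0
  B0 → ∅
  B1 → {B8}
  B2 → {B5,B6}
  B3 → {B6}
  B4 → {B6,B7}
  B5 → {B8}
  B6 → {B7}
  B7 → {B8}
  B8 → ∅

φ for d: defs {B0,B4}
  DF⁺ = {B6,B7,B8}

Answer: ["B6", "B7", "B8"]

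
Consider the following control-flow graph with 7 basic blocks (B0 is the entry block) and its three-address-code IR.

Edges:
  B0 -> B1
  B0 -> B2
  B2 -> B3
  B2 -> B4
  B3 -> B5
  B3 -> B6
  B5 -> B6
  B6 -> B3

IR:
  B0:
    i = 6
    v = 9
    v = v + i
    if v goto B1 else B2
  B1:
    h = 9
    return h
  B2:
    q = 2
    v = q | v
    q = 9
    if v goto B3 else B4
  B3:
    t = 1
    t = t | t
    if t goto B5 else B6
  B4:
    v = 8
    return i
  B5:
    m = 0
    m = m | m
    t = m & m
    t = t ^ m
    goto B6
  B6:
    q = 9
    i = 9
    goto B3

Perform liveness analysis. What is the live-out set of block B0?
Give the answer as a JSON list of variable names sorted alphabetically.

def/use:
  B0: def={i,v} ue=∅
  B1: def={h} ue=∅
  B2: def={q,v} ue={v}
  B3: def={t} ue=∅
  B4: def={v} ue={i}
  B5: def={m,t} ue=∅
  B6: def={i,q} ue=∅

Liveness:
  B0: in=∅ out={i,v}
  B1: in=∅ out=∅
  B2: in={i,v} out={i}
  B3: in=∅ out=∅
  B4: in={i} out=∅
  B5: in=∅ out=∅
  B6: in=∅ out=∅

live-out(B0) = ["i", "v"]

Answer: ["i", "v"]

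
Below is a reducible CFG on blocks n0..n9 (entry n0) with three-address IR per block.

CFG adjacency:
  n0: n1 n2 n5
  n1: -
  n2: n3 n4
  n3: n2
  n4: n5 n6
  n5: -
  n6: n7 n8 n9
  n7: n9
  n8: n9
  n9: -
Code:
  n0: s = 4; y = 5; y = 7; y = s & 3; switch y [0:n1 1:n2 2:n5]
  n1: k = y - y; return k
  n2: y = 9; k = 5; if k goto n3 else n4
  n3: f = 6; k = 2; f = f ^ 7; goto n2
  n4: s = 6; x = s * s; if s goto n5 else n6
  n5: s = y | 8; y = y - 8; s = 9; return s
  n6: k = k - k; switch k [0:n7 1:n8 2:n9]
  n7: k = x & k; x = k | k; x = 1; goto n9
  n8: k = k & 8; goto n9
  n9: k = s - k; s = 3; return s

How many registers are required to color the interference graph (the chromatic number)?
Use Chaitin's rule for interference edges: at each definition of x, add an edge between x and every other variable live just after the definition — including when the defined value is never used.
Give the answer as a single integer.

Per-block:
  n0: def={s,y} ue=∅
  n1: def={k} ue={y}
  n2: def={k,y} ue=∅
  n3: def={f,k} ue=∅
  n4: def={s,x} ue=∅
  n5: def={s,y} ue={y}
  n6: def={k} ue={k}
  n7: def={k,x} ue={k,x}
  n8: def={k} ue={k}
  n9: def={k,s} ue={k,s}

Backward fixpoint:
  live n0: ∅→{y}
  live n1: {y}→∅
  live n2: ∅→{k,y}
  live n3: ∅→∅
  live n4: {k,y}→{k,s,x,y}
  live n5: {y}→∅
  live n6: {k,s,x}→{k,s,x}
  live n7: {k,s,x}→{k,s}
  live n8: {k,s}→{k,s}
  live n9: {k,s}→∅

Interference:
  f↔{k}
  k↔{f,s,x,y}
  s↔{k,x,y}
  x↔{k,s,y}
  y↔{k,s,x}

Registers:
  clique {k,s,x,y} ⇒ need ≥ 4
  assign f→c1 k→c0 s→c1 x→c2 y→c3 — no edge inside a register ⇒ χ ≤ 4
  χ = 4

Answer: 4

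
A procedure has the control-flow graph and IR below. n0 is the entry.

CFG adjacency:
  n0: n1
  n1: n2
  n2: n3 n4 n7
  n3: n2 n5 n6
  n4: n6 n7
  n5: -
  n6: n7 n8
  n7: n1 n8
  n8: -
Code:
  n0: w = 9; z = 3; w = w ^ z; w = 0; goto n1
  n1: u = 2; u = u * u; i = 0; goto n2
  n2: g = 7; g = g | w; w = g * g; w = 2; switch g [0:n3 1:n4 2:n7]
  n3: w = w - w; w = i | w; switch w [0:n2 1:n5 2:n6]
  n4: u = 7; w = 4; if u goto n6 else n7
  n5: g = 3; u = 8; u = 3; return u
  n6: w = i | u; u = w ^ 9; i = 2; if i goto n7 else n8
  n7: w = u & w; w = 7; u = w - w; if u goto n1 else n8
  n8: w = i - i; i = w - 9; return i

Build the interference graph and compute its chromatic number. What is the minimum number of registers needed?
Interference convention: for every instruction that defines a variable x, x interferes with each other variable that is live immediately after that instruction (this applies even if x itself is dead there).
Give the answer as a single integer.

Block summaries:
  n0: {w,z} / ∅
  n1: {i,u} / ∅
  n2: {g,w} / {w}
  n3: {w} / {i,w}
  n4: {u,w} / ∅
  n5: {g,u} / ∅
  n6: {i,u,w} / {i,u}
  n7: {u,w} / {u,w}
  n8: {i,w} / {i}

Liveness:
  n0 li=∅ lo={w}
  n1 li={w} lo={i,u,w}
  n2 li={i,u,w} lo={i,u,w}
  n3 li={i,u,w} lo={i,u,w}
  n4 li={i} lo={i,u,w}
  n5 li=∅ lo=∅
  n6 li={i,u} lo={i,u,w}
  n7 li={i,u,w} lo={i,w}
  n8 li={i} lo=∅

Interfere edges:
  g↔{i,u,w}
  i↔{g,u,w}
  u↔{g,i,w}
  w↔{g,i,u,z}
  z↔{w}

Registers:
  {g,i,u,w} pairwise interfere (4-clique) ⇒ χ ≥ 4
  4-colouring: R0={w}  R1={g,z}  R2={i}  R3={u}
  χ = 4

Answer: 4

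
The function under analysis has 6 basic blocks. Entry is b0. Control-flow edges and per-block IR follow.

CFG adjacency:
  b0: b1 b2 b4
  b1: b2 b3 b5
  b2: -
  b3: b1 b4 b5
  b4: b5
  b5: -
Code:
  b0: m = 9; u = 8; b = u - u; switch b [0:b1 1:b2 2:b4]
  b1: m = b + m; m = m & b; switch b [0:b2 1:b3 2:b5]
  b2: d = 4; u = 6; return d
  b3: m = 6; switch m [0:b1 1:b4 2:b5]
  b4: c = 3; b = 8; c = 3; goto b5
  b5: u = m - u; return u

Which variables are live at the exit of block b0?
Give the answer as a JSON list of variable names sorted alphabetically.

def/use:
  b0: def={b,m,u} ue=∅
  b1: def={m} ue={b,m}
  b2: def={d,u} ue=∅
  b3: def={m} ue=∅
  b4: def={b,c} ue=∅
  b5: def={u} ue={m,u}

Live sets:
  b0: in=∅ out={b,m,u}
  b1: in={b,m,u} out={b,m,u}
  b2: in=∅ out=∅
  b3: in={b,u} out={b,m,u}
  b4: in={m,u} out={m,u}
  b5: in={m,u} out=∅

live-out(b0) = ["b", "m", "u"]

Answer: ["b", "m", "u"]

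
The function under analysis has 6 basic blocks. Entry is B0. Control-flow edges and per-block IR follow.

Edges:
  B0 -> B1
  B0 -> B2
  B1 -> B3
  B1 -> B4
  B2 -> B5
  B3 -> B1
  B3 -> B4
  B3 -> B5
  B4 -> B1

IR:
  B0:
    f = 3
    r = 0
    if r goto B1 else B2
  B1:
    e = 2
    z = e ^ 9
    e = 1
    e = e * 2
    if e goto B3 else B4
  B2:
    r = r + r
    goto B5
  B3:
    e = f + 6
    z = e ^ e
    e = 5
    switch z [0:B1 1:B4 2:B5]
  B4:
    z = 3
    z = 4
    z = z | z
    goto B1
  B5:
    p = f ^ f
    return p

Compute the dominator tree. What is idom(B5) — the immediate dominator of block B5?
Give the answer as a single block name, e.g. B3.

idom tree: B1←B0 B2←B0 B3←B1 B4←B1 B5←B0
Join-block Dom:
  B1: preds {B0,B3,B4}: {B0} ∩ {B0,B1,B3} ∩ {B0,B1,B4} = {B0}; idom=B0
  B4: preds {B1,B3}: {B0,B1} ∩ {B0,B1,B3} = {B0,B1}; idom=B1
  B5: preds {B2,B3}: {B0,B2} ∩ {B0,B1,B3} = {B0}; idom=B0

idom(B5) = B0

Answer: B0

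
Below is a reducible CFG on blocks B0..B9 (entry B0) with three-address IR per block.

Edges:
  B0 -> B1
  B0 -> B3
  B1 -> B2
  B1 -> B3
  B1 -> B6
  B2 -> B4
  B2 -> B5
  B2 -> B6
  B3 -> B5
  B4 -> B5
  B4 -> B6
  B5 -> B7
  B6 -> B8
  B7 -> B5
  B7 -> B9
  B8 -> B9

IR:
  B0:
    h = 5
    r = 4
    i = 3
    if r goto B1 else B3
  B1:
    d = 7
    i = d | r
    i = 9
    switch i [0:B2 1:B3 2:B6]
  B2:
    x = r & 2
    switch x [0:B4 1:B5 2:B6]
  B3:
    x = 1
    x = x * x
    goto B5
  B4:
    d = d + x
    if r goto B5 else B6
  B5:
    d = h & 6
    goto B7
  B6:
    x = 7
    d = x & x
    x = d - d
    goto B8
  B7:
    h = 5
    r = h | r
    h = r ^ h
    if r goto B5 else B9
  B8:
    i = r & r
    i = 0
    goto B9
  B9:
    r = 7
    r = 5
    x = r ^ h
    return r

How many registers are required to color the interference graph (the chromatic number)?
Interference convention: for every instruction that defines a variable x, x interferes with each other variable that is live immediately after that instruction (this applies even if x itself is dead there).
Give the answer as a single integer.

Answer: 4

Working:
def/use:
  B0 def {h,i,r} use ∅
  B1 def {d,i} use {r}
  B2 def {x} use {r}
  B3 def {x} use ∅
  B4 def {d} use {d,r,x}
  B5 def {d} use {h}
  B6 def {d,x} use ∅
  B7 def {h,r} use {r}
  B8 def {i} use {r}
  B9 def {r,x} use {h}

Liveness:
  B0: in=∅ out={h,r}
  B1: in={h,r} out={d,h,r}
  B2: in={d,h,r} out={d,h,r,x}
  B3: in={h,r} out={h,r}
  B4: in={d,h,r,x} out={h,r}
  B5: in={h,r} out={r}
  B6: in={h,r} out={h,r}
  B7: in={r} out={h,r}
  B8: in={h,r} out={h}
  B9: in={h} out=∅

Conflict graph:
  d — {h,i,r,x}
  h — {d,i,r,x}
  i — {d,h,r}
  r — {d,h,i,x}
  x — {d,h,r}

Chromatic number:
  {d,h,i,r} pairwise interfere (4-clique) ⇒ χ ≥ 4
  4-colouring: c0={d}  c1={h}  c2={r}  c3={i,x}
  χ = 4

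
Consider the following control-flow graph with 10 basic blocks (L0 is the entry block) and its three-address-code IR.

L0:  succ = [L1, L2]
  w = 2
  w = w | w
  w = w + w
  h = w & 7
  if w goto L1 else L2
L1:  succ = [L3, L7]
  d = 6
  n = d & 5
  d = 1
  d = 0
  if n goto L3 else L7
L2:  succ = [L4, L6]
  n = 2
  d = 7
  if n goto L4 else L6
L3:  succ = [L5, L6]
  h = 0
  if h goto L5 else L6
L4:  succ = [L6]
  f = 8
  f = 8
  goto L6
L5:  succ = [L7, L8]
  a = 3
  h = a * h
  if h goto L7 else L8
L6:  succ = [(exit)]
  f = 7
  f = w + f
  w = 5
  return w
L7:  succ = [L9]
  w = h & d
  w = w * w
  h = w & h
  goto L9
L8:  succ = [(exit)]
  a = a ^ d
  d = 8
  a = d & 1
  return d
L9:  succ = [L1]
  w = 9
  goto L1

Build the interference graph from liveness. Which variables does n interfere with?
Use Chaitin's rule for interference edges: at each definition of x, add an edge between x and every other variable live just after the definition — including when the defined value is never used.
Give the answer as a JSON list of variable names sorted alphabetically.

def/use:
  L0: def={h,w} ue=∅
  L1: def={d,n} ue=∅
  L2: def={d,n} ue=∅
  L3: def={h} ue=∅
  L4: def={f} ue=∅
  L5: def={a,h} ue={h}
  L6: def={f,w} ue={w}
  L7: def={h,w} ue={d,h}
  L8: def={a,d} ue={a,d}
  L9: def={w} ue=∅

Backward fixpoint:
  L0: in=∅ out={h,w}
  L1: in={h,w} out={d,h,w}
  L2: in={w} out={w}
  L3: in={d,w} out={d,h,w}
  L4: in={w} out={w}
  L5: in={d,h} out={a,d,h}
  L6: in={w} out=∅
  L7: in={d,h} out={h}
  L8: in={a,d} out=∅
  L9: in={h} out={h,w}

Conflict graph:
  a↔{d,h}
  d↔{a,h,n,w}
  f↔{w}
  h↔{a,d,n,w}
  n↔{d,h,w}
  w↔{d,f,h,n}

N(n) = ["d", "h", "w"]

Answer: ["d", "h", "w"]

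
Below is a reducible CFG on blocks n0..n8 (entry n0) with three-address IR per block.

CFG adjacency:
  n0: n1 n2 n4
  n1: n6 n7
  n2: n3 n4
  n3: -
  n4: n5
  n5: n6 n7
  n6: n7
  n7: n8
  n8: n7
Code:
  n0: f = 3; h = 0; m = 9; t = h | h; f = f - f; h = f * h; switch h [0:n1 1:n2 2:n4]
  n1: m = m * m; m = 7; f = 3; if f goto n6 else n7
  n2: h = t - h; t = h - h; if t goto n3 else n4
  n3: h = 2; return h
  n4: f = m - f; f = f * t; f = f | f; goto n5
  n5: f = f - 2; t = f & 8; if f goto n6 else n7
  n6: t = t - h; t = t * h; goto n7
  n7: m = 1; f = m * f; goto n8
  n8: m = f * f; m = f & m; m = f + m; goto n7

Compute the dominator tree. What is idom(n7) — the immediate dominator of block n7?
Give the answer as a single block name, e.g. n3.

idom tree: n1←n0 n2←n0 n3←n2 n4←n0 n5←n4 n6←n0 n7←n0 n8←n7
Dom∩ at merges:
  n4: preds {n0,n2}: {n0} ∩ {n0,n2} = {n0}; idom=n0
  n6: preds {n1,n5}: {n0,n1} ∩ {n0,n4,n5} = {n0}; idom=n0
  n7: preds {n1,n5,n6,n8}: {n0,n1} ∩ {n0,n4,n5} ∩ {n0,n6} ∩ {n0,n7,n8} = {n0}; idom=n0

idom(n7) = n0

Answer: n0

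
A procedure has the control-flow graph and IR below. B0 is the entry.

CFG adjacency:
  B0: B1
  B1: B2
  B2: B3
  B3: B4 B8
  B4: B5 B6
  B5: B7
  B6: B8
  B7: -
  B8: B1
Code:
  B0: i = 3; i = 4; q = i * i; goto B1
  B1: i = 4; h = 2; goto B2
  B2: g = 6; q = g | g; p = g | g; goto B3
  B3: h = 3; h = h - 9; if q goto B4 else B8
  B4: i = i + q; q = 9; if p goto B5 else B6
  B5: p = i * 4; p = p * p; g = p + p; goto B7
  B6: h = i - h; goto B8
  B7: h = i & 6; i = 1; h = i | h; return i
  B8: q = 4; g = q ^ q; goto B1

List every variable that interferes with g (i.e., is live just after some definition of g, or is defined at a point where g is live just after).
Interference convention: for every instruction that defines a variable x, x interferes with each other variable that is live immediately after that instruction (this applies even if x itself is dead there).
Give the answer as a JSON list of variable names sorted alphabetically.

def/use:
  B0 def {i,q} use ∅
  B1 def {h,i} use ∅
  B2 def {g,p,q} use ∅
  B3 def {h} use {q}
  B4 def {i,q} use {i,p,q}
  B5 def {g,p} use {i}
  B6 def {h} use {h,i}
  B7 def {h,i} use {i}
  B8 def {g,q} use ∅

Liveness:
  B0 li=∅ lo=∅
  B1 li=∅ lo={i}
  B2 li={i} lo={i,p,q}
  B3 li={i,p,q} lo={h,i,p,q}
  B4 li={h,i,p,q} lo={h,i}
  B5 li={i} lo={i}
  B6 li={h,i} lo=∅
  B7 li={i} lo=∅
  B8 li=∅ lo=∅

Interference:
  g — {i,q}
  h — {i,p,q}
  i — {g,h,p,q}
  p — {h,i,q}
  q — {g,h,i,p}

N(g) = ["i", "q"]

Answer: ["i", "q"]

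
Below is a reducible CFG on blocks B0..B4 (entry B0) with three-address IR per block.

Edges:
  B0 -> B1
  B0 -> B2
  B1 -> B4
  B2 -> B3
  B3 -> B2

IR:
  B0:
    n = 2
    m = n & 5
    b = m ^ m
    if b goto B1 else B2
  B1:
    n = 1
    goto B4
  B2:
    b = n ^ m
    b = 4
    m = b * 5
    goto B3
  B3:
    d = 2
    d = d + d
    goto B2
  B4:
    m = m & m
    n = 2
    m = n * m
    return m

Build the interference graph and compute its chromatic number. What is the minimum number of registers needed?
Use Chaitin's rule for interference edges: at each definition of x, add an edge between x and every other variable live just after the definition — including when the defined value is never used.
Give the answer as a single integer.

Answer: 3

Working:
Per-block:
  B0: {b,m,n} / ∅
  B1: {n} / ∅
  B2: {b,m} / {m,n}
  B3: {d} / ∅
  B4: {m,n} / {m}

Backward fixpoint:
  B0 li=∅ lo={m,n}
  B1 li={m} lo={m}
  B2 li={m,n} lo={m,n}
  B3 li={m,n} lo={m,n}
  B4 li={m} lo=∅

Interference:
  b↔{m,n}
  d↔{m,n}
  m↔{b,d,n}
  n↔{b,d,m}

Chromatic number:
  {b,m,n} pairwise interfere (3-clique) ⇒ χ ≥ 3
  assign b→R2 d→R2 m→R0 n→R1 — no edge inside a register ⇒ χ ≤ 3
  χ = 3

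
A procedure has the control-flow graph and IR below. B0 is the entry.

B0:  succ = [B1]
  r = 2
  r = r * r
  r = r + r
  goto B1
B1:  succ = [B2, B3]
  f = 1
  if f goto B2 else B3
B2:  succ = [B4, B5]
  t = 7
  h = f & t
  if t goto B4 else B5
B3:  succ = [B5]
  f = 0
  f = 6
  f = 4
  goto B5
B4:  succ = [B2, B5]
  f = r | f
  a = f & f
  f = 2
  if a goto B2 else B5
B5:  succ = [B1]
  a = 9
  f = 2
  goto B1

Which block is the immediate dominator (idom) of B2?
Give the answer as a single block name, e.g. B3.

Answer: B1

Working:
idom tree: B1←B0 B2←B1 B3←B1 B4←B2 B5←B1
Join-block Dom:
  B1: preds {B0,B5}: {B0} ∩ {B0,B1,B5} = {B0}; idom=B0
  B2: preds {B1,B4}: {B0,B1} ∩ {B0,B1,B2,B4} = {B0,B1}; idom=B1
  B5: preds {B2,B3,B4}: {B0,B1,B2} ∩ {B0,B1,B3} ∩ {B0,B1,B2,B4} = {B0,B1}; idom=B1

idom(B2) = B1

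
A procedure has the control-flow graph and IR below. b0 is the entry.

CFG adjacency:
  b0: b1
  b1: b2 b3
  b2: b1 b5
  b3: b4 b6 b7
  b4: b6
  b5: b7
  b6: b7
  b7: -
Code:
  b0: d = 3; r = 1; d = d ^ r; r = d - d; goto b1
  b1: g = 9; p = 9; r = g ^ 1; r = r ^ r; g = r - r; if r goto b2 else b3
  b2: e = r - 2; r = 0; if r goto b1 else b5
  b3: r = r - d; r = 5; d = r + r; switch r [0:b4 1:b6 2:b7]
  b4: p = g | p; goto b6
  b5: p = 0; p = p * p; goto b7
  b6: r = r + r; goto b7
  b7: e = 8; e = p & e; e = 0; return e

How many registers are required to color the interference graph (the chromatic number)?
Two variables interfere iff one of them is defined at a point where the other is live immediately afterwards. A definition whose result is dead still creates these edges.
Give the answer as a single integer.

Answer: 4

Analysis:
Block summaries:
  b0: def={d,r} ue=∅
  b1: def={g,p,r} ue=∅
  b2: def={e,r} ue={r}
  b3: def={d,r} ue={d,r}
  b4: def={p} ue={g,p}
  b5: def={p} ue=∅
  b6: def={r} ue={r}
  b7: def={e} ue={p}

Live sets:
  live b0: ∅→{d}
  live b1: {d}→{d,g,p,r}
  live b2: {d,r}→{d}
  live b3: {d,g,p,r}→{g,p,r}
  live b4: {g,p,r}→{p,r}
  live b5: ∅→{p}
  live b6: {p,r}→{p}
  live b7: {p}→∅

Conflict graph:
  d↔{e,g,p,r}
  e↔{d,p}
  g↔{d,p,r}
  p↔{d,e,g,r}
  r↔{d,g,p}

Colouring:
  lower bound: {d,g,p,r} mutually conflict ⇒ χ ≥ 4
  assign d→R0 e→R2 g→R2 p→R1 r→R3 — no edge inside a register ⇒ χ ≤ 4
  χ = 4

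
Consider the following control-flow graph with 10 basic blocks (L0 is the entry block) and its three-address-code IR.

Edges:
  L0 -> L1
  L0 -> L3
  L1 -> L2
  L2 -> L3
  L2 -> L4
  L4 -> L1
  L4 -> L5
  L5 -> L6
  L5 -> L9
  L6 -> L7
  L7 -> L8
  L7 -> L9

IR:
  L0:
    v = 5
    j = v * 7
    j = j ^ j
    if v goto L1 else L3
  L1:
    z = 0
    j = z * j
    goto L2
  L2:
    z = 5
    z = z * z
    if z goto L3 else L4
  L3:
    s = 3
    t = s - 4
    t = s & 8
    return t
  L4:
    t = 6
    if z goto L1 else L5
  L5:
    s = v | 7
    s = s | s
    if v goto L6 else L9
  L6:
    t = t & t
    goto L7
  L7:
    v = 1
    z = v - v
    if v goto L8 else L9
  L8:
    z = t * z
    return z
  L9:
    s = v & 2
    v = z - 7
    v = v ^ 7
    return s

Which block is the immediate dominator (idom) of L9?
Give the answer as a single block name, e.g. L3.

Answer: L5

Analysis:
idom tree: L1←L0 L2←L1 L3←L0 L4←L2 L5←L4 L6←L5 L7←L6 L8←L7 L9←L5
Join-block Dom:
  L1: preds {L0,L4}: {L0} ∩ {L0,L1,L2,L4} = {L0}; idom=L0
  L3: preds {L0,L2}: {L0} ∩ {L0,L1,L2} = {L0}; idom=L0
  L9: preds {L5,L7}: {L0,L1,L2,L4,L5} ∩ {L0,L1,L2,L4,L5,L6,L7} = {L0,L1,L2,L4,L5}; idom=L5

idom(L9) = L5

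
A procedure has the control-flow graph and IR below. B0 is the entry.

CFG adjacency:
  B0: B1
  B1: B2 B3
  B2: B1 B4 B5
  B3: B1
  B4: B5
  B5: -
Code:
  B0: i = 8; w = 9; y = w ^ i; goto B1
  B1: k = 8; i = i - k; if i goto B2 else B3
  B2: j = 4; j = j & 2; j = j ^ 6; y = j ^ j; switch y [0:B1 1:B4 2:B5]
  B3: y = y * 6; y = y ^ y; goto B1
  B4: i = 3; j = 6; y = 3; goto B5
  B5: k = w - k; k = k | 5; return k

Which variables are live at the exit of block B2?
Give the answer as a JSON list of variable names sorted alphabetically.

Answer: ["i", "k", "w", "y"]

Derivation:
Per-block:
  B0 def {i,w,y} use ∅
  B1 def {i,k} use {i}
  B2 def {j,y} use ∅
  B3 def {y} use {y}
  B4 def {i,j,y} use ∅
  B5 def {k} use {k,w}

Liveness:
  live B0: ∅→{i,w,y}
  live B1: {i,w,y}→{i,k,w,y}
  live B2: {i,k,w}→{i,k,w,y}
  live B3: {i,w,y}→{i,w,y}
  live B4: {k,w}→{k,w}
  live B5: {k,w}→∅

live-out(B2) = ["i", "k", "w", "y"]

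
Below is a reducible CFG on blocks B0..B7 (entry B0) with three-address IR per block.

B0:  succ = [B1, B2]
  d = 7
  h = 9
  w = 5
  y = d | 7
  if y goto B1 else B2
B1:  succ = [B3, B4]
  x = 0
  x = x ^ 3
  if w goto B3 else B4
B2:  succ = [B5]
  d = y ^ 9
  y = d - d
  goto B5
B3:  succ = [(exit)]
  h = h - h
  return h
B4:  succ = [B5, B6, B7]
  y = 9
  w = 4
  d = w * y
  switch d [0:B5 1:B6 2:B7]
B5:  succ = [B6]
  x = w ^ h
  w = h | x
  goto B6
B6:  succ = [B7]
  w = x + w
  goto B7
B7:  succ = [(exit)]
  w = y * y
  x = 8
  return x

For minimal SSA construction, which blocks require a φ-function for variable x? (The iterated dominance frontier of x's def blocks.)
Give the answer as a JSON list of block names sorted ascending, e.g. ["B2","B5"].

idom tree: B1←B0 B2←B0 B3←B1 B4←B1 B5←B0 B6←B0 B7←B0
Dom at joins:
  B5: preds {B2,B4}: {B0,B2} ∩ {B0,B1,B4} = {B0}; idom=B0
  B6: preds {B4,B5}: {B0,B1,B4} ∩ {B0,B5} = {B0}; idom=B0
  B7: preds {B4,B6}: {B0,B1,B4} ∩ {B0,B6} = {B0}; idom=B0

DF derivation:
  join B5 pred B2: B2 stop@B0
  join B5 pred B4: B4→B1 stop@B0
  join B6 pred B4: B4→B1 stop@B0
  join B6 pred B5: B5 stop@B0
  join B7 pred B4: B4→B1 stop@B0
  join B7 pred B6: B6 stop@B0
  B0: DF=∅
  B1: DF={B5,B6,B7}
  B2: DF={B5}
  B3: DF=∅
  B4: DF={B5,B6,B7}
  B5: DF={B6}
  B6: DF={B7}
  B7: DF=∅

φ for x: defs {B1,B5,B7}
  DF⁺ = {B5,B6,B7}

Answer: ["B5", "B6", "B7"]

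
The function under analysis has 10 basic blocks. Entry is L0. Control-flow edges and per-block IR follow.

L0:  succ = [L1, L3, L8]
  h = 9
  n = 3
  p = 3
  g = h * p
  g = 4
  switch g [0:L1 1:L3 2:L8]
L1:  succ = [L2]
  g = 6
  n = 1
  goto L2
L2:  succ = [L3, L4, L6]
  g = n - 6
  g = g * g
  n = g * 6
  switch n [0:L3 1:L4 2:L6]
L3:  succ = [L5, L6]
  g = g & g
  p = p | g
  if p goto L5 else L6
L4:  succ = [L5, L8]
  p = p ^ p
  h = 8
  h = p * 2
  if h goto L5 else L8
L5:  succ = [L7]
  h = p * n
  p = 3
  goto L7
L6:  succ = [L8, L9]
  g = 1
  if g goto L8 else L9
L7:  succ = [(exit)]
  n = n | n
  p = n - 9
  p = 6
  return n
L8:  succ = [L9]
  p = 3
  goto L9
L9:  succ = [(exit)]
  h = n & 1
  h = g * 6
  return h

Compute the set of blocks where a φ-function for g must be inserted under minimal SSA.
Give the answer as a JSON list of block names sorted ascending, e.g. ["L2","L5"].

idom tree: L1←L0 L2←L1 L3←L0 L4←L2 L5←L0 L6←L0 L7←L5 L8←L0 L9←L0
Dom∩ at merges:
  L3: preds {L0,L2}: {L0} ∩ {L0,L1,L2} = {L0}; idom=L0
  L5: preds {L3,L4}: {L0,L3} ∩ {L0,L1,L2,L4} = {L0}; idom=L0
  L6: preds {L2,L3}: {L0,L1,L2} ∩ {L0,L3} = {L0}; idom=L0
  L8: preds {L0,L4,L6}: {L0} ∩ {L0,L1,L2,L4} ∩ {L0,L6} = {L0}; idom=L0
  L9: preds {L6,L8}: {L0,L6} ∩ {L0,L8} = {L0}; idom=L0

Frontier:
  join L3 pred L0: · stop@L0
  join L3 pred L2: L2→L1 stop@L0
  join L5 pred L3: L3 stop@L0
  join L5 pred L4: L4→L2→L1 stop@L0
  join L6 pred L2: L2→L1 stop@L0
  join L6 pred L3: L3 stop@L0
  join L8 pred L0: · stop@L0
  join L8 pred L4: L4→L2→L1 stop@L0
  join L8 pred L6: L6 stop@L0
  join L9 pred L6: L6 stop@L0
  join L9 pred L8: L8 stop@L0
  L0 → ∅
  L1 → {L3,L5,L6,L8}
  L2 → {L3,L5,L6,L8}
  L3 → {L5,L6}
  L4 → {L5,L8}
  L5 → ∅
  L6 → {L8,L9}
  L7 → ∅
  L8 → {L9}
  L9 → ∅

φ for g: defs {L0,L1,L2,L3,L6}
  DF⁺ = {L3,L5,L6,L8,L9}

Answer: ["L3", "L5", "L6", "L8", "L9"]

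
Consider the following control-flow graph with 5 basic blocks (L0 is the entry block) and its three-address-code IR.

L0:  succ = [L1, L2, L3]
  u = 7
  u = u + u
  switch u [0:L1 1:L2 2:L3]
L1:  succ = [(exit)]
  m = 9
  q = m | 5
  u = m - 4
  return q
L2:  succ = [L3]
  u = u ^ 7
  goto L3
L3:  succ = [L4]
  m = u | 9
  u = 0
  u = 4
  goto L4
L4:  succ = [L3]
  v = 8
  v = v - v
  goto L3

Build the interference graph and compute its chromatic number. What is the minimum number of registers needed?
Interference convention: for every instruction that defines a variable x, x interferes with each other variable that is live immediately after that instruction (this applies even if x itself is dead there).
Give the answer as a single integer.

Answer: 2

Analysis:
def/use:
  L0: {u} / ∅
  L1: {m,q,u} / ∅
  L2: {u} / {u}
  L3: {m,u} / {u}
  L4: {v} / ∅

Backward fixpoint:
  L0: in=∅ out={u}
  L1: in=∅ out=∅
  L2: in={u} out={u}
  L3: in={u} out={u}
  L4: in={u} out={u}

Interference:
  m: {q}
  q: {m,u}
  u: {q,v}
  v: {u}

Chromatic number:
  lower bound: {m,q} mutually conflict ⇒ χ ≥ 2
  assign m→r1 q→r0 u→r1 v→r0 — no edge inside a register ⇒ χ ≤ 2
  χ = 2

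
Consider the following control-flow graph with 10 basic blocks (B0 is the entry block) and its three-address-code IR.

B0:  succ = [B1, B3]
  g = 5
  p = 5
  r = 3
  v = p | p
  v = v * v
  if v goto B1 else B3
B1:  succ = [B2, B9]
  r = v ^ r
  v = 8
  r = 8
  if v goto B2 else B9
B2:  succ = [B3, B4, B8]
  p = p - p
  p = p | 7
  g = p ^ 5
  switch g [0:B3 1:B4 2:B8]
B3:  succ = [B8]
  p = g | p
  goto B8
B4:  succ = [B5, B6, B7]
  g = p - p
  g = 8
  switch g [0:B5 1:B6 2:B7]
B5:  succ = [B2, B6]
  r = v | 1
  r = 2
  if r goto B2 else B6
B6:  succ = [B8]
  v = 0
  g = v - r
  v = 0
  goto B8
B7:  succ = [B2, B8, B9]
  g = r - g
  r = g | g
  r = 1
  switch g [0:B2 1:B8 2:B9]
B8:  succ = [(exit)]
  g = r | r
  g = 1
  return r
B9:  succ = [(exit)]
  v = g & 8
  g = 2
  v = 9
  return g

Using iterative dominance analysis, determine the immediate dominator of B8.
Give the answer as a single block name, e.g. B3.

idom tree: B1←B0 B2←B1 B3←B0 B4←B2 B5←B4 B6←B4 B7←B4 B8←B0 B9←B1
Dom∩ at merges:
  B2: preds {B1,B5,B7}: {B0,B1} ∩ {B0,B1,B2,B4,B5} ∩ {B0,B1,B2,B4,B7} = {B0,B1}; idom=B1
  B3: preds {B0,B2}: {B0} ∩ {B0,B1,B2} = {B0}; idom=B0
  B6: preds {B4,B5}: {B0,B1,B2,B4} ∩ {B0,B1,B2,B4,B5} = {B0,B1,B2,B4}; idom=B4
  B8: preds {B2,B3,B6,B7}: {B0,B1,B2} ∩ {B0,B3} ∩ {B0,B1,B2,B4,B6} ∩ {B0,B1,B2,B4,B7} = {B0}; idom=B0
  B9: preds {B1,B7}: {B0,B1} ∩ {B0,B1,B2,B4,B7} = {B0,B1}; idom=B1

idom(B8) = B0

Answer: B0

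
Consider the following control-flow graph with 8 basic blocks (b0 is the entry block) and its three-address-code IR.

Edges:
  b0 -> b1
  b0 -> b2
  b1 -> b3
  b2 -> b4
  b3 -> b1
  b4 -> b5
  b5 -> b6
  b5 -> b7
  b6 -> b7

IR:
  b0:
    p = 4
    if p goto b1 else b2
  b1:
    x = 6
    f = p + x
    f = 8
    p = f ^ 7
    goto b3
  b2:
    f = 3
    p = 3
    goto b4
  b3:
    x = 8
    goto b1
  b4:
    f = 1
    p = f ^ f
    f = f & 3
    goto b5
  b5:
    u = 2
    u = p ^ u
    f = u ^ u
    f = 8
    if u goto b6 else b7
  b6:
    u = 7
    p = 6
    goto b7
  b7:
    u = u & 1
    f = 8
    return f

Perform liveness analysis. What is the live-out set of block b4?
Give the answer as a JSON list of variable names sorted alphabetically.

Answer: ["p"]

Working:
Block summaries:
  b0: {p} / ∅
  b1: {f,p,x} / {p}
  b2: {f,p} / ∅
  b3: {x} / ∅
  b4: {f,p} / ∅
  b5: {f,u} / {p}
  b6: {p,u} / ∅
  b7: {f,u} / {u}

Liveness:
  b0: in=∅ out={p}
  b1: in={p} out={p}
  b2: in=∅ out=∅
  b3: in={p} out={p}
  b4: in=∅ out={p}
  b5: in={p} out={u}
  b6: in=∅ out={u}
  b7: in={u} out=∅

live-out(b4) = ["p"]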